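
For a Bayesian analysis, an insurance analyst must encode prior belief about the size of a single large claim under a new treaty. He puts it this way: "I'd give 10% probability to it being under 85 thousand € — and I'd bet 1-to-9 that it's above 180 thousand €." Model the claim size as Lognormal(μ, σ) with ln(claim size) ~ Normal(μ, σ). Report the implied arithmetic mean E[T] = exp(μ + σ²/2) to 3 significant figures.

E[T] ≈ 129 thousand €

If T ~ Lognormal(μ,σ) then ln T ~ Normal(μ,σ), so the p-quantile of ln T is μ + z_p·σ.
ln(85) = 4.443 and ln(180) = 5.193; z_{0.1} = -1.282, z_{0.9} = 1.282.
σ = (5.193 − 4.443)/(1.282 − (-1.282)) = 0.293.
μ = 4.443 − (-1.282)·0.293 = 4.818.
E[T] = exp(μ + σ²/2) = exp(4.818 + 0.0428) = 129 thousand €.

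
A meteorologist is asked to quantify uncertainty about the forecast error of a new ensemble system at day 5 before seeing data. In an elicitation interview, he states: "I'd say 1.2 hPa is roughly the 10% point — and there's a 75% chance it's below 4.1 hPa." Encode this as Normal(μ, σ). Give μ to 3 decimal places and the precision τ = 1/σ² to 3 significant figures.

For Normal(μ,σ), the p-quantile is μ + z_p·σ. Here z_{0.1} = -1.282, z_{0.75} = 0.6745.
So 1.2 = μ − 1.282σ and 4.1 = μ + 0.6745σ.
Subtracting: σ = (4.1 − 1.2)/(0.6745 − (-1.282)) = 1.483.
Then μ = 1.2 − (-1.282)·1.483 = 3.100.
Precision τ = 1/σ² = 1/1.483² = 0.455.

μ = 3.100, τ = 0.455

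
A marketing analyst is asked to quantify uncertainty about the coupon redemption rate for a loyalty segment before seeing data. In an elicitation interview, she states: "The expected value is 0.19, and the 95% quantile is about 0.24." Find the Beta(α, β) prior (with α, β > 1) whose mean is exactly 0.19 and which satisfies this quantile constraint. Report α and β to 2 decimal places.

α ≈ 34.02, β ≈ 145.04

With mean 0.19 fixed, write α = 0.19s, β = 0.81s where s = α+β.
Need P(θ < 0.24) = 0.95 under Beta(0.19s, 0.81s). Normal approximation: (q−m)/√(m(1−m)/s) ≈ z_{0.95} = 1.64, so s ≈ 0.19·0.81·(1.64)²/(0.24−0.19)² = 166.6.
At s = 166.6: P(θ<0.24) ≈ 0.944. Adjusting to match 0.95 gives s ≈ 179.06.
So α = 0.19·179.06 ≈ 34.02, β = 0.81·179.06 ≈ 145.04.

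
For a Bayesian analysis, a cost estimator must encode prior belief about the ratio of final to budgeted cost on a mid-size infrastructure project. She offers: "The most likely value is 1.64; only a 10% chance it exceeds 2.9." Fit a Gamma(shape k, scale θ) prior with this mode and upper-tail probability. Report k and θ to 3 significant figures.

k ≈ 6.85, θ ≈ 0.28

Gamma(k,θ) with k>1 has mode (k−1)θ, so θ = 1.64/(k−1).
Need P(X < 2.9) = 0.9 with θ tied to k this way. Start at k = 2, θ = 1.64: P(X<2.9) ≈ 0.528.
Too low — raise k to concentrate. Iterating converges to k ≈ 6.85.
Then θ = 1.64/(6.85−1) ≈ 0.28.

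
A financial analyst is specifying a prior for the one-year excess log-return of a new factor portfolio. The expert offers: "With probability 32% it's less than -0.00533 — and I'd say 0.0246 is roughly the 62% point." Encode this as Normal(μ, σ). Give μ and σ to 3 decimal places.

The p-quantile of Normal(μ,σ) is μ + z_p·σ, with z_{0.32} = -0.4677 and z_{0.62} = 0.3055.
Eliminate σ: μ = (z₂·x₁ − z₁·x₂)/(z₂ − z₁) = (0.3055·-0.00533 − (-0.4677)·0.0246)/0.7732 = 0.013.
Then σ = (x₂ − x₁)/(z₂ − z₁) = (0.0246 − -0.00533)/0.7732 = 0.039.

μ = 0.013, σ = 0.039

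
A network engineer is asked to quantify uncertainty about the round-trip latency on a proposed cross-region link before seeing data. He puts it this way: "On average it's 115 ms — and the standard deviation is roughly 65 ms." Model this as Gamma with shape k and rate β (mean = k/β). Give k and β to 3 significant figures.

k ≈ 3.13, β ≈ 0.0272

For Gamma(k, rate β): mean = k/β, variance = k/β², so CV = 1/√k.
CV = SD/mean = 65/115 = 0.5652, hence k = 1/CV² = 3.13.
Then β = k/mean = 3.13/115 = 0.0272.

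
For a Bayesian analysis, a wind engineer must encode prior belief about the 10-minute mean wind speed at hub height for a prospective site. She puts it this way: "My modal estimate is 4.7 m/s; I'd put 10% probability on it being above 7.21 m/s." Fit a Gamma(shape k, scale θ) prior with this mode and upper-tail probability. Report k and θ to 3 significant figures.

k ≈ 11.2, θ ≈ 0.461

Gamma(k,θ) with k>1 has mode (k−1)θ, so θ = 4.7/(k−1).
Need P(X < 7.21) = 0.9 with θ tied to k this way. Start at k = 2, θ = 4.7: P(X<7.21) ≈ 0.454.
Too low — raise k to concentrate. Iterating converges to k ≈ 11.2.
Then θ = 4.7/(11.2−1) ≈ 0.461.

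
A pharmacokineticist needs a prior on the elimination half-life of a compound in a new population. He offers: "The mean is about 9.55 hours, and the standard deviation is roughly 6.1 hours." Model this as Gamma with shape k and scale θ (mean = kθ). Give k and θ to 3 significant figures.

k ≈ 2.45, θ ≈ 3.9

For Gamma(k, scale θ): mean = kθ, variance = kθ², so CV = 1/√k.
CV = SD/mean = 6.1/9.55 = 0.6387, hence k = 1/CV² = 2.45.
Then θ = mean/k = 9.55/2.45 = 3.9.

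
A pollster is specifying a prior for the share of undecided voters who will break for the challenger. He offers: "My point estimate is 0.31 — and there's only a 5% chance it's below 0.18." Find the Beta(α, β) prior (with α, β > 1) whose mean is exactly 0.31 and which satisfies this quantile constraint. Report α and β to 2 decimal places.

α ≈ 9.18, β ≈ 20.42

With mean 0.31 fixed, write α = 0.31s, β = 0.69s where s = α+β.
Need P(θ < 0.18) = 0.05 under Beta(0.31s, 0.69s). Normal approximation: (q−m)/√(m(1−m)/s) ≈ z_{0.05} = -1.64, so s ≈ 0.31·0.69·(-1.64)²/(0.18−0.31)² = 34.2.
At s = 34.2: P(θ<0.18) ≈ 0.038. Adjusting to match 0.05 gives s ≈ 29.60.
So α = 0.31·29.60 ≈ 9.18, β = 0.69·29.60 ≈ 20.42.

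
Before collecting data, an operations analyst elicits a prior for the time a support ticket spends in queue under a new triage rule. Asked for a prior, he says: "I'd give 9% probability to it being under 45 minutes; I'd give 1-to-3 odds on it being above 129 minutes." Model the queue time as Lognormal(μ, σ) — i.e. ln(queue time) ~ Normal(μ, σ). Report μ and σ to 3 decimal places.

μ ≈ 4.507, σ ≈ 0.523

If T ~ Lognormal(μ,σ) then ln T ~ Normal(μ,σ), so the p-quantile of ln T is μ + z_p·σ.
ln(45) = 3.807 and ln(129) = 4.86; z_{0.09} = -1.341, z_{0.75} = 0.6745.
σ = (4.86 − 3.807)/(0.6745 − (-1.341)) = 0.523.
μ = 3.807 − (-1.341)·0.523 = 4.507.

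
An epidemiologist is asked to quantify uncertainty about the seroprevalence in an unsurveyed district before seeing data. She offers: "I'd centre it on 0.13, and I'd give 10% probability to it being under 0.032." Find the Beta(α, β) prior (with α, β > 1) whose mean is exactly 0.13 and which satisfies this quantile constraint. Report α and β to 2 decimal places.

α ≈ 1.69, β ≈ 11.32

With mean 0.13 fixed, write α = 0.13s, β = 0.87s where s = α+β.
Need P(θ < 0.032) = 0.1 under Beta(0.13s, 0.87s). Normal approximation: (q−m)/√(m(1−m)/s) ≈ z_{0.1} = -1.28, so s ≈ 0.13·0.87·(-1.28)²/(0.032−0.13)² = 19.3.
At s = 19.3: P(θ<0.032) ≈ 0.049. Adjusting to match 0.1 gives s ≈ 13.02.
So α = 0.13·13.02 ≈ 1.69, β = 0.87·13.02 ≈ 11.32.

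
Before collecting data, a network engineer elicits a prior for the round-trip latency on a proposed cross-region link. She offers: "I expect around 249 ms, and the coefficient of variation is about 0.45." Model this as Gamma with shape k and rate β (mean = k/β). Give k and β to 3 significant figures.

For Gamma(k, rate β): mean = k/β, variance = k/β², so CV = 1/√k.
CV = 0.45, hence k = 1/CV² = 4.94.
Then β = k/mean = 4.94/249 = 0.0198.

k ≈ 4.94, β ≈ 0.0198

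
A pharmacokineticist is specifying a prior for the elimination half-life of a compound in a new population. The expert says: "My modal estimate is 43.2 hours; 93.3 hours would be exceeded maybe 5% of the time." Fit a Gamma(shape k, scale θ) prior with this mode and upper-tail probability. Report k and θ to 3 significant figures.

k ≈ 5.65, θ ≈ 9.29

Gamma(k,θ) with k>1 has mode (k−1)θ, so θ = 43.2/(k−1).
Need P(X < 93.3) = 0.95 with θ tied to k this way. Start at k = 2, θ = 43.2: P(X<93.3) ≈ 0.636.
Too low — raise k to concentrate. Iterating converges to k ≈ 5.65.
Then θ = 43.2/(5.65−1) ≈ 9.29.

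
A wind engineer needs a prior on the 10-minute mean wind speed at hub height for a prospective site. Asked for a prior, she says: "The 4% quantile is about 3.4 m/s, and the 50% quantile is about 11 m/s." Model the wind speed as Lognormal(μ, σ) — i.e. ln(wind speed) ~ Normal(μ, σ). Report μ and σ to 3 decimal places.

μ ≈ 2.398, σ ≈ 0.671

If T ~ Lognormal(μ,σ) then ln T ~ Normal(μ,σ), so the p-quantile of ln T is μ + z_p·σ.
ln(3.4) = 1.224 and ln(11) = 2.398; z_{0.04} = -1.751, z_{0.5} = 0.
σ = (2.398 − 1.224)/(0 − (-1.751)) = 0.671.
μ = 1.224 − (-1.751)·0.671 = 2.398.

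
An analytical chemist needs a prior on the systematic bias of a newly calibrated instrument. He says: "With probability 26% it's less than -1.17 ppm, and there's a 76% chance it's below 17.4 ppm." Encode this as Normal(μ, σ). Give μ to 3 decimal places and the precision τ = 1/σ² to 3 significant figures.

For Normal(μ,σ), the p-quantile is μ + z_p·σ. Here z_{0.26} = -0.6433, z_{0.76} = 0.7063.
So -1.17 = μ − 0.6433σ and 17.4 = μ + 0.7063σ.
Subtracting: σ = (17.4 − -1.17)/(0.7063 − (-0.6433)) = 13.759.
Then μ = -1.17 − (-0.6433)·13.759 = 7.682.
Precision τ = 1/σ² = 1/13.76² = 0.00528.

μ = 7.682, τ = 0.00528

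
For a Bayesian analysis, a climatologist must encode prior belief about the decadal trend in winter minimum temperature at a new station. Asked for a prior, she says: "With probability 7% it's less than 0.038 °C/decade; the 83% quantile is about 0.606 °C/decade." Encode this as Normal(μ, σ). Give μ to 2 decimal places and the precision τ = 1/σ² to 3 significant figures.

μ = 0.38, τ = 18.3

For Normal(μ,σ), the p-quantile is μ + z_p·σ. Here z_{0.07} = -1.476, z_{0.83} = 0.9542.
So 0.038 = μ − 1.476σ and 0.606 = μ + 0.9542σ.
Subtracting: σ = (0.606 − 0.038)/(0.9542 − (-1.476)) = 0.23.
Then μ = 0.038 − (-1.476)·0.23 = 0.38.
Precision τ = 1/σ² = 1/0.2337² = 18.3.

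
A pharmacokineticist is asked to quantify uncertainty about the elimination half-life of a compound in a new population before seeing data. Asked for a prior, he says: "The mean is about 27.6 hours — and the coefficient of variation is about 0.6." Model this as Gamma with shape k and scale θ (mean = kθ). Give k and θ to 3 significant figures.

For Gamma(k, scale θ): mean = kθ, variance = kθ², so CV = 1/√k.
CV = 0.6, hence k = 1/CV² = 2.78.
Then θ = mean/k = 27.6/2.78 = 9.94.

k ≈ 2.78, θ ≈ 9.94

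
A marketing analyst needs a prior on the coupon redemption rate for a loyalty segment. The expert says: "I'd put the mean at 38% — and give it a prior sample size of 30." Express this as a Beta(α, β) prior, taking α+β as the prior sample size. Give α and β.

Under the effective-sample-size interpretation, Beta(α, β) has prior mean α/(α+β) and prior sample size α+β.
So α+β = 30 and α/(α+β) = 0.38, giving α = 0.38·30 = 11.4 and β = 30 − 11.4 = 18.6.

α = 11.4, β = 18.6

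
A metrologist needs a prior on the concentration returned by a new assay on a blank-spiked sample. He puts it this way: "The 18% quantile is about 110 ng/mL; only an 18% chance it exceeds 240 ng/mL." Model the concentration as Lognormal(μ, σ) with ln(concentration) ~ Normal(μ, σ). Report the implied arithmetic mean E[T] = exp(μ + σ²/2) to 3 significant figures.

If T ~ Lognormal(μ,σ) then ln T ~ Normal(μ,σ), so the p-quantile of ln T is μ + z_p·σ.
ln(110) = 4.7 and ln(240) = 5.481; z_{0.18} = -0.9154, z_{0.82} = 0.9154.
σ = (5.481 − 4.7)/(0.9154 − (-0.9154)) = 0.426.
μ = 4.7 − (-0.9154)·0.426 = 5.091.
E[T] = exp(μ + σ²/2) = exp(5.091 + 0.0908) = 178 ng/mL.

E[T] ≈ 178 ng/mL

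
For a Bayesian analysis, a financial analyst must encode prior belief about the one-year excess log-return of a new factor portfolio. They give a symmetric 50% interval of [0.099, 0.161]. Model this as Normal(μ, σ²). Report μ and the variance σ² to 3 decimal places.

A symmetric 50% interval runs μ ± z·σ with z = 0.6745.
Half-width = 0.031, so σ = 0.031/0.6745 = 0.0460 and σ² = 0.002.
μ is the interval midpoint, 0.130.

μ = 0.130, σ² = 0.002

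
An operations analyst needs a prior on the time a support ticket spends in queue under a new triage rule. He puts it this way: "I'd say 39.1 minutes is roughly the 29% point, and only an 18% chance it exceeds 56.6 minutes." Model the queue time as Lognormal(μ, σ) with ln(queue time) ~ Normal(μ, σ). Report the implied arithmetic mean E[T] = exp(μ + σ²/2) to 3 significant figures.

If T ~ Lognormal(μ,σ) then ln T ~ Normal(μ,σ), so the p-quantile of ln T is μ + z_p·σ.
ln(39.1) = 3.666 and ln(56.6) = 4.036; z_{0.29} = -0.5534, z_{0.82} = 0.9154.
σ = (4.036 − 3.666)/(0.9154 − (-0.5534)) = 0.252.
μ = 3.666 − (-0.5534)·0.252 = 3.805.
E[T] = exp(μ + σ²/2) = exp(3.805 + 0.0317) = 46.4 minutes.

E[T] ≈ 46.4 minutes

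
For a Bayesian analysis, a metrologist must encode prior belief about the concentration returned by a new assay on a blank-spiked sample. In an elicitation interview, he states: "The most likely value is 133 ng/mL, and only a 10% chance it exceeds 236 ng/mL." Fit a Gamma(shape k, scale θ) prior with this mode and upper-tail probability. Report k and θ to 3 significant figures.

Gamma(k,θ) with k>1 has mode (k−1)θ, so θ = 133/(k−1).
Need P(X < 236) = 0.9 with θ tied to k this way. Start at k = 2, θ = 133: P(X<236) ≈ 0.530.
Too low — raise k to concentrate. Iterating converges to k ≈ 6.78.
Then θ = 133/(6.78−1) ≈ 23.

k ≈ 6.78, θ ≈ 23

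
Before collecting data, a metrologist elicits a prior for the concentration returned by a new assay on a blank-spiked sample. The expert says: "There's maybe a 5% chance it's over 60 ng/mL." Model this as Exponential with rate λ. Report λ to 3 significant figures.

P(T > 60.0) = e^(−λ·60.0) = 0.05, so λ = −ln(0.05)/60.0 = 0.0499.

λ ≈ 0.0499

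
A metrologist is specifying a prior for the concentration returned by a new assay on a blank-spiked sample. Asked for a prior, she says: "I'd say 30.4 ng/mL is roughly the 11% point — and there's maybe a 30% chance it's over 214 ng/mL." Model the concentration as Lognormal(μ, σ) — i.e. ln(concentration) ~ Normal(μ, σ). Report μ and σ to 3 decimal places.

μ ≈ 4.781, σ ≈ 1.115

If T ~ Lognormal(μ,σ) then ln T ~ Normal(μ,σ), so the p-quantile of ln T is μ + z_p·σ.
ln(30.4) = 3.414 and ln(214) = 5.366; z_{0.11} = -1.227, z_{0.7} = 0.5244.
σ = (5.366 − 3.414)/(0.5244 − (-1.227)) = 1.115.
μ = 3.414 − (-1.227)·1.115 = 4.781.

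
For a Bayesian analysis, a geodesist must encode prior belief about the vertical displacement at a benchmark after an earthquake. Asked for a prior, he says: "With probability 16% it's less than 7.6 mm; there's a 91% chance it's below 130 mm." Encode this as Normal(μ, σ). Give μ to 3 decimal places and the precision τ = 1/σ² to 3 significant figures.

μ = 59.724, τ = 0.000364

For Normal(μ,σ), the p-quantile is μ + z_p·σ. Here z_{0.16} = -0.9945, z_{0.91} = 1.341.
So 7.6 = μ − 0.9945σ and 130 = μ + 1.341σ.
Subtracting: σ = (130 − 7.6)/(1.341 − (-0.9945)) = 52.415.
Then μ = 7.6 − (-0.9945)·52.415 = 59.724.
Precision τ = 1/σ² = 1/52.41² = 0.000364.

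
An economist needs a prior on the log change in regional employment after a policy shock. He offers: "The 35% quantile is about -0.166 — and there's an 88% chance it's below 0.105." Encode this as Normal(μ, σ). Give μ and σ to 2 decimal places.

μ = -0.10, σ = 0.17

For Normal(μ,σ), the p-quantile is μ + z_p·σ. Here z_{0.35} = -0.3853, z_{0.88} = 1.175.
So -0.166 = μ − 0.3853σ and 0.105 = μ + 1.175σ.
Subtracting: σ = (0.105 − -0.166)/(1.175 − (-0.3853)) = 0.17.
Then μ = -0.166 − (-0.3853)·0.17 = -0.10.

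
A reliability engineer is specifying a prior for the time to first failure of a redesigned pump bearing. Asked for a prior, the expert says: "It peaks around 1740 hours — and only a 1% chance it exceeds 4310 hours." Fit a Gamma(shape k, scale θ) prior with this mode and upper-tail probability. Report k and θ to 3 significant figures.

Gamma(k,θ) with k>1 has mode (k−1)θ, so θ = 1740/(k−1).
Need P(X < 4310) = 0.99 with θ tied to k this way. Start at k = 2, θ = 1740: P(X<4310) ≈ 0.708.
Too low — raise k to concentrate. Iterating converges to k ≈ 6.72.
Then θ = 1740/(6.72−1) ≈ 304.

k ≈ 6.72, θ ≈ 304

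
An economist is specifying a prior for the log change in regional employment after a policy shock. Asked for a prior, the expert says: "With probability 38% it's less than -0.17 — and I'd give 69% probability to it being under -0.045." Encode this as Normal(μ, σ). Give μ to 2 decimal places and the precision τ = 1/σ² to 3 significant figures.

The p-quantile of Normal(μ,σ) is μ + z_p·σ, with z_{0.38} = -0.3055 and z_{0.69} = 0.4959.
Eliminate σ: μ = (z₂·x₁ − z₁·x₂)/(z₂ − z₁) = (0.4959·-0.17 − (-0.3055)·-0.045)/0.8013 = -0.12.
Then σ = (x₂ − x₁)/(z₂ − z₁) = (-0.045 − -0.17)/0.8013 = 0.16.
Precision τ = 1/σ² = 1/0.156² = 41.1.

μ = -0.12, τ = 41.1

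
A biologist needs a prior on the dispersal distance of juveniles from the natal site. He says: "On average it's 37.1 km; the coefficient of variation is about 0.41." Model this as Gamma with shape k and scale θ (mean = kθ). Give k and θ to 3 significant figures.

k ≈ 5.95, θ ≈ 6.24

For Gamma(k, scale θ): mean = kθ, variance = kθ², so CV = 1/√k.
CV = 0.41, hence k = 1/CV² = 5.95.
Then θ = mean/k = 37.1/5.95 = 6.24.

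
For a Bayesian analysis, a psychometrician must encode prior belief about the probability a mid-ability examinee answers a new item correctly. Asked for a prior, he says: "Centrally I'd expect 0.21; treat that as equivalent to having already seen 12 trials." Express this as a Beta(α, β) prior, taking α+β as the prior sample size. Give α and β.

Under the effective-sample-size interpretation, Beta(α, β) has prior mean α/(α+β) and prior sample size α+β.
So α+β = 12 and α/(α+β) = 0.21, giving α = 0.21·12 = 2.52 and β = 12 − 2.52 = 9.48.

α = 2.52, β = 9.48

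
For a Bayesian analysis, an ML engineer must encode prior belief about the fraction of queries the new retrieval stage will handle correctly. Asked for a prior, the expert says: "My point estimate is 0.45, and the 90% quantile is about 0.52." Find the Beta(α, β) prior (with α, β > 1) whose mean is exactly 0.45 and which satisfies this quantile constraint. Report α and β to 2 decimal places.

α ≈ 37.46, β ≈ 45.78

With mean 0.45 fixed, write α = 0.45s, β = 0.55s where s = α+β.
Need P(θ < 0.52) = 0.9 under Beta(0.45s, 0.55s). Normal approximation: (q−m)/√(m(1−m)/s) ≈ z_{0.9} = 1.28, so s ≈ 0.45·0.55·(1.28)²/(0.52−0.45)² = 83.0.
At s = 83.0: P(θ<0.52) ≈ 0.900. Adjusting to match 0.9 gives s ≈ 83.24.
So α = 0.45·83.24 ≈ 37.46, β = 0.55·83.24 ≈ 45.78.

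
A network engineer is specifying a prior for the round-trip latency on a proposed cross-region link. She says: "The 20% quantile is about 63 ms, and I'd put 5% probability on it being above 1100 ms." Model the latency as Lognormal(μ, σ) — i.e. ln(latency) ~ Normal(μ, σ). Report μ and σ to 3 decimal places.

μ ≈ 5.111, σ ≈ 1.150

If T ~ Lognormal(μ,σ) then ln T ~ Normal(μ,σ), so the p-quantile of ln T is μ + z_p·σ.
ln(63) = 4.143 and ln(1100) = 7.003; z_{0.2} = -0.8416, z_{0.95} = 1.645.
σ = (7.003 − 4.143)/(1.645 − (-0.8416)) = 1.150.
μ = 4.143 − (-0.8416)·1.150 = 5.111.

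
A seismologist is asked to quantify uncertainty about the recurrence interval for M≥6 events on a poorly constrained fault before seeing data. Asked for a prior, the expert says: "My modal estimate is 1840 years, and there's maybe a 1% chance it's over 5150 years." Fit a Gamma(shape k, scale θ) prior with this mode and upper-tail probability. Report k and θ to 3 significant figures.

k ≈ 5.32, θ ≈ 426

Gamma(k,θ) with k>1 has mode (k−1)θ, so θ = 1840/(k−1).
Need P(X < 5150) = 0.99 with θ tied to k this way. Start at k = 2, θ = 1840: P(X<5150) ≈ 0.769.
Too low — raise k to concentrate. Iterating converges to k ≈ 5.32.
Then θ = 1840/(5.32−1) ≈ 426.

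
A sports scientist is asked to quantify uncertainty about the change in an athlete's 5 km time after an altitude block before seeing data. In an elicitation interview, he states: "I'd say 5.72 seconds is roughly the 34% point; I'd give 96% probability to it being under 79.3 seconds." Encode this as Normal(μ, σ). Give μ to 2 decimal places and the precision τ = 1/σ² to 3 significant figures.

μ = 19.75, τ = 0.000864

For Normal(μ,σ), the p-quantile is μ + z_p·σ. Here z_{0.34} = -0.4125, z_{0.96} = 1.751.
So 5.72 = μ − 0.4125σ and 79.3 = μ + 1.751σ.
Subtracting: σ = (79.3 − 5.72)/(1.751 − (-0.4125)) = 34.02.
Then μ = 5.72 − (-0.4125)·34.02 = 19.75.
Precision τ = 1/σ² = 1/34.02² = 0.000864.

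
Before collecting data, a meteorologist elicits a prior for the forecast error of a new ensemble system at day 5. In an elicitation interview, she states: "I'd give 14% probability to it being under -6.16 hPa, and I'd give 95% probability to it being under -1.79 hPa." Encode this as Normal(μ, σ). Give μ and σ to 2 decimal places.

The p-quantile of Normal(μ,σ) is μ + z_p·σ, with z_{0.14} = -1.08 and z_{0.95} = 1.645.
Eliminate σ: μ = (z₂·x₁ − z₁·x₂)/(z₂ − z₁) = (1.645·-6.16 − (-1.08)·-1.79)/2.725 = -4.43.
Then σ = (x₂ − x₁)/(z₂ − z₁) = (-1.79 − -6.16)/2.725 = 1.60.

μ = -4.43, σ = 1.60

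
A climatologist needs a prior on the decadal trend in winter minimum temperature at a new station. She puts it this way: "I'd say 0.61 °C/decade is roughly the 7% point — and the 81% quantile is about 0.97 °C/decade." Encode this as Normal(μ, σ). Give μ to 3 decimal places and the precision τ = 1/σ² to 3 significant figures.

The p-quantile of Normal(μ,σ) is μ + z_p·σ, with z_{0.07} = -1.476 and z_{0.81} = 0.8779.
Eliminate σ: μ = (z₂·x₁ − z₁·x₂)/(z₂ − z₁) = (0.8779·0.61 − (-1.476)·0.97)/2.354 = 0.836.
Then σ = (x₂ − x₁)/(z₂ − z₁) = (0.97 − 0.61)/2.354 = 0.153.
Precision τ = 1/σ² = 1/0.153² = 42.7.

μ = 0.836, τ = 42.7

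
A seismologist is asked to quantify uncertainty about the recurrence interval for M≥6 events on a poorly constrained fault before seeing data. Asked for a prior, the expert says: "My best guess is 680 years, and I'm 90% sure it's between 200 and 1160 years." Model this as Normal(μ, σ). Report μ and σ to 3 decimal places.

A symmetric 90% interval runs μ ± z·σ with z = 1.645.
Half-width = 480, so σ = 480/1.645 = 291.819.
μ is the stated best guess, 680.000.

μ = 680.000, σ = 291.819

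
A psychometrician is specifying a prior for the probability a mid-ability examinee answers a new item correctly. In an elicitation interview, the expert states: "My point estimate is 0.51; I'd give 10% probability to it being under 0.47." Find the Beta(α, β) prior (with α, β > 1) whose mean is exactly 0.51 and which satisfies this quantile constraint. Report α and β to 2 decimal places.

With mean 0.51 fixed, write α = 0.51s, β = 0.49s where s = α+β.
Need P(θ < 0.47) = 0.1 under Beta(0.51s, 0.49s). Normal approximation: (q−m)/√(m(1−m)/s) ≈ z_{0.1} = -1.28, so s ≈ 0.51·0.49·(-1.28)²/(0.47−0.51)² = 256.5.
At s = 256.5: P(θ<0.47) ≈ 0.100. Adjusting to match 0.1 gives s ≈ 256.41.
So α = 0.51·256.41 ≈ 130.77, β = 0.49·256.41 ≈ 125.64.

α ≈ 130.77, β ≈ 125.64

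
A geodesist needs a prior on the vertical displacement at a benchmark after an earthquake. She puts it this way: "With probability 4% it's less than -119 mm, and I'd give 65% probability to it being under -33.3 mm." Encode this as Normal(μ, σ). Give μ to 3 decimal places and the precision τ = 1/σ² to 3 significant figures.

The p-quantile of Normal(μ,σ) is μ + z_p·σ, with z_{0.04} = -1.751 and z_{0.65} = 0.3853.
Eliminate σ: μ = (z₂·x₁ − z₁·x₂)/(z₂ − z₁) = (0.3853·-119 − (-1.751)·-33.3)/2.136 = -48.760.
Then σ = (x₂ − x₁)/(z₂ − z₁) = (-33.3 − -119)/2.136 = 40.122.
Precision τ = 1/σ² = 1/40.12² = 0.000621.

μ = -48.760, τ = 0.000621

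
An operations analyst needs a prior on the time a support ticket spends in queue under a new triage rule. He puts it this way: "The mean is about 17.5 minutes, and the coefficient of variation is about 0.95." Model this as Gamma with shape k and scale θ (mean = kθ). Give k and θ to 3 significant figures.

For Gamma(k, scale θ): mean = kθ, variance = kθ², so CV = 1/√k.
CV = 0.95, hence k = 1/CV² = 1.11.
Then θ = mean/k = 17.5/1.11 = 15.8.

k ≈ 1.11, θ ≈ 15.8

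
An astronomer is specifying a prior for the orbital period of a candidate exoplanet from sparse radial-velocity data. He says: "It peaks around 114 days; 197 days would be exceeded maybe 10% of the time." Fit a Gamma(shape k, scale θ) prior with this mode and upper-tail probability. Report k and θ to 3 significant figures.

Gamma(k,θ) with k>1 has mode (k−1)θ, so θ = 114/(k−1).
Need P(X < 197) = 0.9 with θ tied to k this way. Start at k = 2, θ = 114: P(X<197) ≈ 0.515.
Too low — raise k to concentrate. Iterating converges to k ≈ 7.34.
Then θ = 114/(7.34−1) ≈ 18.

k ≈ 7.34, θ ≈ 18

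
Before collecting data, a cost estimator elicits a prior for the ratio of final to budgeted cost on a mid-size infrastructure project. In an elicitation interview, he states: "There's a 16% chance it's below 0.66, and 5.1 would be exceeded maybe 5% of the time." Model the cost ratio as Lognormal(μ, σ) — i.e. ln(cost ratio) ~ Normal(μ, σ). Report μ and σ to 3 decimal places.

If T ~ Lognormal(μ,σ) then ln T ~ Normal(μ,σ), so the p-quantile of ln T is μ + z_p·σ.
ln(0.66) = -0.4155 and ln(5.1) = 1.629; z_{0.16} = -0.9945, z_{0.95} = 1.645.
σ = (1.629 − -0.4155)/(1.645 − (-0.9945)) = 0.775.
μ = -0.4155 − (-0.9945)·0.775 = 0.355.

μ ≈ 0.355, σ ≈ 0.775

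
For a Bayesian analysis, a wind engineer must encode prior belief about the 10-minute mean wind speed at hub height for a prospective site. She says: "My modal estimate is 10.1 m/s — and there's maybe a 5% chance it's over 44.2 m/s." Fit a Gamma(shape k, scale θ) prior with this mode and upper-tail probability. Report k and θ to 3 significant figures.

Gamma(k,θ) with k>1 has mode (k−1)θ, so θ = 10.1/(k−1).
Need P(X < 44.2) = 0.95 with θ tied to k this way. Start at k = 2, θ = 10.1: P(X<44.2) ≈ 0.932.
Too low — raise k to concentrate. Iterating converges to k ≈ 2.13.
Then θ = 10.1/(2.13−1) ≈ 8.92.

k ≈ 2.13, θ ≈ 8.92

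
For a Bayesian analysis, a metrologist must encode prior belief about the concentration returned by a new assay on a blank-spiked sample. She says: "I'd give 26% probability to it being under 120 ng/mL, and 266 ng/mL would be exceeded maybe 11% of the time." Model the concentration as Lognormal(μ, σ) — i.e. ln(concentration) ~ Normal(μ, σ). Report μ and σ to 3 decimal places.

μ ≈ 5.061, σ ≈ 0.426

If T ~ Lognormal(μ,σ) then ln T ~ Normal(μ,σ), so the p-quantile of ln T is μ + z_p·σ.
ln(120) = 4.787 and ln(266) = 5.583; z_{0.26} = -0.6433, z_{0.89} = 1.227.
σ = (5.583 − 4.787)/(1.227 − (-0.6433)) = 0.426.
μ = 4.787 − (-0.6433)·0.426 = 5.061.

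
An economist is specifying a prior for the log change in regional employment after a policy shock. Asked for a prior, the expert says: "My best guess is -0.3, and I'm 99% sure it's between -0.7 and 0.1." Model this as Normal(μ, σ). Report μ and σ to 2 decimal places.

μ = -0.30, σ = 0.16

A symmetric 99% interval runs μ ± z·σ with z = 2.576.
Half-width = 0.4, so σ = 0.4/2.576 = 0.16.
μ is the stated best guess, -0.30.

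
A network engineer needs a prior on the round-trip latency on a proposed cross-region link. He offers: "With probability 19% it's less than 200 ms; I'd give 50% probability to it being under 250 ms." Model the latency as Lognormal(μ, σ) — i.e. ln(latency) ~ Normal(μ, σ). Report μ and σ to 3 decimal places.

μ ≈ 5.521, σ ≈ 0.254

If T ~ Lognormal(μ,σ) then ln T ~ Normal(μ,σ), so the p-quantile of ln T is μ + z_p·σ.
ln(200) = 5.298 and ln(250) = 5.521; z_{0.19} = -0.8779, z_{0.5} = 0.
σ = (5.521 − 5.298)/(0 − (-0.8779)) = 0.254.
μ = 5.298 − (-0.8779)·0.254 = 5.521.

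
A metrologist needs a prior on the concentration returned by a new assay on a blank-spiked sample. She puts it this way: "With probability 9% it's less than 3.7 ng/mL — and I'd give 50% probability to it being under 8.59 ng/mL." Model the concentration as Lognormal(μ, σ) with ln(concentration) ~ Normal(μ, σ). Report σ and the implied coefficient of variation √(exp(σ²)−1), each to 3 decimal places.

σ ≈ 0.628, CV ≈ 0.696

If T ~ Lognormal(μ,σ) then ln T ~ Normal(μ,σ), so the p-quantile of ln T is μ + z_p·σ.
ln(3.7) = 1.308 and ln(8.59) = 2.151; z_{0.09} = -1.341, z_{0.5} = 0.
σ = (2.151 − 1.308)/(0 − (-1.341)) = 0.628.
μ = 1.308 − (-1.341)·0.628 = 2.151.
CV = √(exp(σ²)−1) = √(exp(0.3946)−1) = 0.696.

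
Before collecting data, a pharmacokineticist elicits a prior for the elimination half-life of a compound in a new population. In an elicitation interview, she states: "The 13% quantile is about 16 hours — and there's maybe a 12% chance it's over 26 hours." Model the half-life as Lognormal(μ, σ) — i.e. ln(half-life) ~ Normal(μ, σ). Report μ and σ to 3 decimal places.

μ ≈ 3.010, σ ≈ 0.211

If T ~ Lognormal(μ,σ) then ln T ~ Normal(μ,σ), so the p-quantile of ln T is μ + z_p·σ.
ln(16) = 2.773 and ln(26) = 3.258; z_{0.13} = -1.126, z_{0.88} = 1.175.
σ = (3.258 − 2.773)/(1.175 − (-1.126)) = 0.211.
μ = 2.773 − (-1.126)·0.211 = 3.010.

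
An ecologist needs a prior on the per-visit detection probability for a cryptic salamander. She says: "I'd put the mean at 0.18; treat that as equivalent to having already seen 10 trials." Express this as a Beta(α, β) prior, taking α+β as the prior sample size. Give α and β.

Under the effective-sample-size interpretation, Beta(α, β) has prior mean α/(α+β) and prior sample size α+β.
So α+β = 10 and α/(α+β) = 0.18, giving α = 0.18·10 = 1.8 and β = 10 − 1.8 = 8.2.

α = 1.8, β = 8.2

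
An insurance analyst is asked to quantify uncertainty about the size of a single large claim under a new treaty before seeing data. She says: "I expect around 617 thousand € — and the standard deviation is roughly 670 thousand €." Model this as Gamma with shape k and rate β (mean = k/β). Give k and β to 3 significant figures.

k ≈ 0.848, β ≈ 0.00137

For Gamma(k, rate β): mean = k/β, variance = k/β², so CV = 1/√k.
CV = SD/mean = 670/617 = 1.086, hence k = 1/CV² = 0.848.
Then β = k/mean = 0.848/617 = 0.00137.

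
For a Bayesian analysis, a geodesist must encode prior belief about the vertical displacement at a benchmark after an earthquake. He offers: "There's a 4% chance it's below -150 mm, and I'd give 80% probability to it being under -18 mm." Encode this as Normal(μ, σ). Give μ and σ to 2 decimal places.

The p-quantile of Normal(μ,σ) is μ + z_p·σ, with z_{0.04} = -1.751 and z_{0.8} = 0.8416.
Eliminate σ: μ = (z₂·x₁ − z₁·x₂)/(z₂ − z₁) = (0.8416·-150 − (-1.751)·-18)/2.592 = -60.86.
Then σ = (x₂ − x₁)/(z₂ − z₁) = (-18 − -150)/2.592 = 50.92.

μ = -60.86, σ = 50.92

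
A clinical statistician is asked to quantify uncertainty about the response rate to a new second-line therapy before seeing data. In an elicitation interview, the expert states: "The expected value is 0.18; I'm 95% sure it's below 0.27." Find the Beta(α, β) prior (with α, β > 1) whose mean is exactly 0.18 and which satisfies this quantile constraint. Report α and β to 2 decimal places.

α ≈ 10.05, β ≈ 45.77

With mean 0.18 fixed, write α = 0.18s, β = 0.82s where s = α+β.
Need P(θ < 0.27) = 0.95 under Beta(0.18s, 0.82s). Normal approximation: (q−m)/√(m(1−m)/s) ≈ z_{0.95} = 1.64, so s ≈ 0.18·0.82·(1.64)²/(0.27−0.18)² = 49.3.
At s = 49.3: P(θ<0.27) ≈ 0.940. Adjusting to match 0.95 gives s ≈ 55.82.
So α = 0.18·55.82 ≈ 10.05, β = 0.82·55.82 ≈ 45.77.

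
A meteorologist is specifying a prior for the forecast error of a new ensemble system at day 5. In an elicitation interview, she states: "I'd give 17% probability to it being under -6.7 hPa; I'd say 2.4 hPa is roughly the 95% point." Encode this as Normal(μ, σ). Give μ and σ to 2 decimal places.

μ = -3.36, σ = 3.50

For Normal(μ,σ), the p-quantile is μ + z_p·σ. Here z_{0.17} = -0.9542, z_{0.95} = 1.645.
So -6.7 = μ − 0.9542σ and 2.4 = μ + 1.645σ.
Subtracting: σ = (2.4 − -6.7)/(1.645 − (-0.9542)) = 3.50.
Then μ = -6.7 − (-0.9542)·3.50 = -3.36.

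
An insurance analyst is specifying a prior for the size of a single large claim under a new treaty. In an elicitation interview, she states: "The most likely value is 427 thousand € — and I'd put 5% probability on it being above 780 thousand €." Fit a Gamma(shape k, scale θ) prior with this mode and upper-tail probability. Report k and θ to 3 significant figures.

Gamma(k,θ) with k>1 has mode (k−1)θ, so θ = 427/(k−1).
Need P(X < 780) = 0.95 with θ tied to k this way. Start at k = 2, θ = 427: P(X<780) ≈ 0.545.
Too low — raise k to concentrate. Iterating converges to k ≈ 8.67.
Then θ = 427/(8.67−1) ≈ 55.7.

k ≈ 8.67, θ ≈ 55.7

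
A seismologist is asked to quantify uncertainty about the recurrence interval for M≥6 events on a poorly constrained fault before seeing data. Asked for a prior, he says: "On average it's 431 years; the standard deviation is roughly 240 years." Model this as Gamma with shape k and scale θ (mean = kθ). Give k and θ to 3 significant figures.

k ≈ 3.23, θ ≈ 134

For Gamma(k, scale θ): mean = kθ, variance = kθ², so CV = 1/√k.
CV = SD/mean = 240/431 = 0.5568, hence k = 1/CV² = 3.23.
Then θ = mean/k = 431/3.23 = 134.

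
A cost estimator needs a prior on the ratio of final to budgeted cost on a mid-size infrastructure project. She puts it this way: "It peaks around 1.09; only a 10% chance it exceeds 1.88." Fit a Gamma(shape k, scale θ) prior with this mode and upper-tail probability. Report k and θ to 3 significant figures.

Gamma(k,θ) with k>1 has mode (k−1)θ, so θ = 1.09/(k−1).
Need P(X < 1.88) = 0.9 with θ tied to k this way. Start at k = 2, θ = 1.09: P(X<1.88) ≈ 0.514.
Too low — raise k to concentrate. Iterating converges to k ≈ 7.38.
Then θ = 1.09/(7.38−1) ≈ 0.171.

k ≈ 7.38, θ ≈ 0.171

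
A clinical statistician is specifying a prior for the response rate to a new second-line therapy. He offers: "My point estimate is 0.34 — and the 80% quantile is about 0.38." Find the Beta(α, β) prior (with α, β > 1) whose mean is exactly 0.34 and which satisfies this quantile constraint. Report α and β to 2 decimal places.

α ≈ 33.25, β ≈ 64.54

With mean 0.34 fixed, write α = 0.34s, β = 0.66s where s = α+β.
Need P(θ < 0.38) = 0.8 under Beta(0.34s, 0.66s). Normal approximation: (q−m)/√(m(1−m)/s) ≈ z_{0.8} = 0.842, so s ≈ 0.34·0.66·(0.842)²/(0.38−0.34)² = 99.3.
At s = 99.3: P(θ<0.38) ≈ 0.802. Adjusting to match 0.8 gives s ≈ 97.79.
So α = 0.34·97.79 ≈ 33.25, β = 0.66·97.79 ≈ 64.54.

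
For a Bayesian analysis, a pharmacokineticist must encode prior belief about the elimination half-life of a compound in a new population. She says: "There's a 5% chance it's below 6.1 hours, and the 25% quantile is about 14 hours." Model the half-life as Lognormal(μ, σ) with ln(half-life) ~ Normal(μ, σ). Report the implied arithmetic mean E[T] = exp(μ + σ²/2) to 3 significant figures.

If T ~ Lognormal(μ,σ) then ln T ~ Normal(μ,σ), so the p-quantile of ln T is μ + z_p·σ.
ln(6.1) = 1.808 and ln(14) = 2.639; z_{0.05} = -1.645, z_{0.25} = -0.6745.
σ = (2.639 − 1.808)/(-0.6745 − (-1.645)) = 0.856.
μ = 1.808 − (-1.645)·0.856 = 3.217.
E[T] = exp(μ + σ²/2) = exp(3.217 + 0.3665) = 36 hours.

E[T] ≈ 36 hours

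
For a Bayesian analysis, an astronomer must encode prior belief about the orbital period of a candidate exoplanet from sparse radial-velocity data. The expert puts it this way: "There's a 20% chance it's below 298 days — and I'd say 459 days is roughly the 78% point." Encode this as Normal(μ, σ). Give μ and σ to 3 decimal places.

The p-quantile of Normal(μ,σ) is μ + z_p·σ, with z_{0.2} = -0.8416 and z_{0.78} = 0.7722.
Eliminate σ: μ = (z₂·x₁ − z₁·x₂)/(z₂ − z₁) = (0.7722·298 − (-0.8416)·459)/1.614 = 381.963.
Then σ = (x₂ − x₁)/(z₂ − z₁) = (459 − 298)/1.614 = 99.764.

μ = 381.963, σ = 99.764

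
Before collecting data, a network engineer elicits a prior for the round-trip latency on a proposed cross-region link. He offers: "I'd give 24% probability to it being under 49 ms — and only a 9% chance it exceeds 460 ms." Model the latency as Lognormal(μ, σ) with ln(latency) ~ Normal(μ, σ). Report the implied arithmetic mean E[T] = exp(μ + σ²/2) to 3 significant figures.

E[T] ≈ 193 ms

If T ~ Lognormal(μ,σ) then ln T ~ Normal(μ,σ), so the p-quantile of ln T is μ + z_p·σ.
ln(49) = 3.892 and ln(460) = 6.131; z_{0.24} = -0.7063, z_{0.91} = 1.341.
σ = (6.131 − 3.892)/(1.341 − (-0.7063)) = 1.094.
μ = 3.892 − (-0.7063)·1.094 = 4.664.
E[T] = exp(μ + σ²/2) = exp(4.664 + 0.5984) = 193 ms.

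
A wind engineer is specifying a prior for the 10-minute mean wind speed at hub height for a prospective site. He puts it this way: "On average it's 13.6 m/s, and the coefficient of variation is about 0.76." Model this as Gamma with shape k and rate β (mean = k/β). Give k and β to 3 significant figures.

k ≈ 1.73, β ≈ 0.127

For Gamma(k, rate β): mean = k/β, variance = k/β², so CV = 1/√k.
CV = 0.76, hence k = 1/CV² = 1.73.
Then β = k/mean = 1.73/13.6 = 0.127.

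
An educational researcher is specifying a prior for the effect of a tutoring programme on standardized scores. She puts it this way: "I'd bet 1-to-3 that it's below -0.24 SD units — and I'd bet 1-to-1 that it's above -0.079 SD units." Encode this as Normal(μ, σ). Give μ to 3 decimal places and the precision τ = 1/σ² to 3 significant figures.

For Normal(μ,σ), the p-quantile is μ + z_p·σ. Here z_{0.25} = -0.6745, z_{0.5} = 0.
So -0.24 = μ − 0.6745σ and -0.079 = μ + 0σ.
Subtracting: σ = (-0.079 − -0.24)/(0 − (-0.6745)) = 0.239.
Then μ = -0.24 − (-0.6745)·0.239 = -0.079.
Precision τ = 1/σ² = 1/0.2387² = 17.6.

μ = -0.079, τ = 17.6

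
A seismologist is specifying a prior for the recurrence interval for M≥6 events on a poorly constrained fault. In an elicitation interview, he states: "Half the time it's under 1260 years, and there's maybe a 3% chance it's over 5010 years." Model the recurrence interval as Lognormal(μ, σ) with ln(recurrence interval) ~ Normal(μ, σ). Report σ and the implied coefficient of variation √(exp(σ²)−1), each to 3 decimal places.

σ ≈ 0.734, CV ≈ 0.845

If T ~ Lognormal(μ,σ) then ln T ~ Normal(μ,σ), so the p-quantile of ln T is μ + z_p·σ.
ln(1260) = 7.139 and ln(5010) = 8.519; z_{0.5} = 0, z_{0.97} = 1.881.
σ = (8.519 − 7.139)/(1.881 − (0)) = 0.734.
μ = 7.139 − (0)·0.734 = 7.139.
CV = √(exp(σ²)−1) = √(exp(0.5386)−1) = 0.845.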